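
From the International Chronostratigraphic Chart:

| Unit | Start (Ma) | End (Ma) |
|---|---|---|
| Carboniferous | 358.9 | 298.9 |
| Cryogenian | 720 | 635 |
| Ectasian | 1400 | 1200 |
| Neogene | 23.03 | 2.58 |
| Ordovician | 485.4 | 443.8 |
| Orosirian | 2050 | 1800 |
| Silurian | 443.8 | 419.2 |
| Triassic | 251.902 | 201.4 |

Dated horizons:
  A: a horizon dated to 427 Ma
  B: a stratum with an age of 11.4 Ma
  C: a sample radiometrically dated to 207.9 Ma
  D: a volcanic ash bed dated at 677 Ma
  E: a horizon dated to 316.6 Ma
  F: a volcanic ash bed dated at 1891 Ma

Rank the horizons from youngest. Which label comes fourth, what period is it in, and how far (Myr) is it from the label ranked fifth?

Smaller Ma means younger, so youngest first: B 11.4 < C 207.9 < E 316.6 < A 427 < D 677 < F 1891.
Counting 4 along gives A (427 Ma); the excerpt puts that inside the Silurian, 443.8–419.2 Ma.
Next in line is D (677 Ma), and 677 − 427 = 250 Myr.

A, in the Silurian; 250 million years to D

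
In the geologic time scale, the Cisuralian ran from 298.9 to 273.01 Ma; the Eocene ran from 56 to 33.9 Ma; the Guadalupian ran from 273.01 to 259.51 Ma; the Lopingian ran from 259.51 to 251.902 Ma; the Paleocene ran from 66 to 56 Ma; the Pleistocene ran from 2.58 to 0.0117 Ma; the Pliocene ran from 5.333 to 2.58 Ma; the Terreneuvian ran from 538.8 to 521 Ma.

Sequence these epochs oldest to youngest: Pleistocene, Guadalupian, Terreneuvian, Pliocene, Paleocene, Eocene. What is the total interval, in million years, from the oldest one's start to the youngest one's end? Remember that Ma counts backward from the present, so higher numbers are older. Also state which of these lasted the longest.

Terreneuvian → Guadalupian → Paleocene → Eocene → Pliocene → Pleistocene; total span 538.7883 Myr; longest is Eocene

From the excerpt: Pleistocene 2.58–0.0117; Guadalupian 273.01–259.51; Terreneuvian 538.8–521; Pliocene 5.333–2.58; Paleocene 66–56; Eocene 56–33.9 (Ma).
Larger Ma is earlier, so the oldest is Terreneuvian and the youngest is Pleistocene; oldest to youngest: Terreneuvian, Guadalupian, Paleocene, Eocene, Pliocene, Pleistocene.
Oldest start 538.8 minus youngest end 0.0117 gives 538.7883 Myr overall.
Individual lengths (start − end): Paleocene 10; Guadalupian 13.5; Eocene 22.1; Pliocene 2.753; Terreneuvian 17.8; Pleistocene 2.5683. The largest is Eocene at 22.1 Myr.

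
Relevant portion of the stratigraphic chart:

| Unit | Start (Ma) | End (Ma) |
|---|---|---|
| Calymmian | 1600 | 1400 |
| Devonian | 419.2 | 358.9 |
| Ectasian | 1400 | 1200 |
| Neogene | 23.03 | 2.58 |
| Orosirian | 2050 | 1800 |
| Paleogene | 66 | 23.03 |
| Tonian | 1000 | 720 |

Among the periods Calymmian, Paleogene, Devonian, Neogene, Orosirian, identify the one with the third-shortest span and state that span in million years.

Start − end for each: Calymmian 1600 − 1400 = 200; Paleogene 66 − 23.03 = 42.97; Devonian 419.2 − 358.9 = 60.3; Neogene 23.03 − 2.58 = 20.45; Orosirian 2050 − 1800 = 250.
Ranking these from shortest: Neogene < Paleogene < Devonian < Calymmian < Orosirian.
Position 3 in that ranking is Devonian, which lasted 60.3 Myr.

Devonian, 60.3 million years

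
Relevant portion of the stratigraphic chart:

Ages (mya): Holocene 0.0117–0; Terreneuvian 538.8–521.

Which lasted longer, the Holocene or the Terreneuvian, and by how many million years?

Holocene: 0.0117 − 0 = 0.0117 Myr.
Terreneuvian: 538.8 − 521 = 17.8 Myr.
Difference: 17.8 − 0.0117 = 17.7883 Myr, so the Terreneuvian was longer.

Terreneuvian, by 17.7883 million years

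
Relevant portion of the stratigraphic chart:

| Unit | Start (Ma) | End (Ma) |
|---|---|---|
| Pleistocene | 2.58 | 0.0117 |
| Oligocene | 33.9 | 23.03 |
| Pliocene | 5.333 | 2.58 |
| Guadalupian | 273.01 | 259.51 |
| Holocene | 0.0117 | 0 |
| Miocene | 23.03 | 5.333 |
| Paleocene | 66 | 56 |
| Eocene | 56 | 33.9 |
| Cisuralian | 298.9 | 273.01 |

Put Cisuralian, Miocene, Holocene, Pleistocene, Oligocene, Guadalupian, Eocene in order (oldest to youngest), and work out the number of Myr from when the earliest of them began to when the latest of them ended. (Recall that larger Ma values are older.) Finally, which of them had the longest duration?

Start ages (Ma): Cisuralian 298.9, Guadalupian 273.01, Eocene 56, Oligocene 33.9, Miocene 23.03, Pleistocene 2.58, Holocene 0.0117.
Ordered oldest to youngest: Cisuralian, Guadalupian, Eocene, Oligocene, Miocene, Pleistocene, Holocene.
Span = 298.9 − 0 = 298.9 Myr.
Durations: Oligocene 10.87, Pleistocene 2.5683, Miocene 17.697, Holocene 0.0117, Cisuralian 25.89, Eocene 22.1, Guadalupian 13.5 → longest is Cisuralian (25.89 Myr).

Cisuralian → Guadalupian → Eocene → Oligocene → Miocene → Pleistocene → Holocene; total span 298.9 Myr; longest is Cisuralian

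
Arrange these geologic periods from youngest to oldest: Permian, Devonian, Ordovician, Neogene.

Neogene → Permian → Devonian → Ordovician

Group by era (each group listed oldest first) — Paleozoic: Ordovician, Devonian, Permian; Cenozoic: Neogene. The eras run Paleozoic → Mesozoic → Cenozoic. Concatenating the groups in that era order and then reversing gives youngest to oldest.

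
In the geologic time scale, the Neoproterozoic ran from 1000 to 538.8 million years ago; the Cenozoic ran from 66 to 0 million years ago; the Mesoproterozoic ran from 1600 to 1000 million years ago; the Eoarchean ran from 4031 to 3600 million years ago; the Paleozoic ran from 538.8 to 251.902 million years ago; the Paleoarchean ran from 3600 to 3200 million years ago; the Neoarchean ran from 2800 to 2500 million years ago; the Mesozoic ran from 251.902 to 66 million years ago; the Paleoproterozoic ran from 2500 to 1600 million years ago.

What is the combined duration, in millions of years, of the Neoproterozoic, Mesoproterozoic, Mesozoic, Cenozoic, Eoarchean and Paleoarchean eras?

Duration is start − end for each: (1000 − 538.8) + (1600 − 1000) + (251.902 − 66) + (66 − 0) + (4031 − 3600) + (3600 − 3200).
That is 461.2 + 600 + 185.902 + 66 + 431 + 400, which totals 2144.102 million years.

2144.102 million years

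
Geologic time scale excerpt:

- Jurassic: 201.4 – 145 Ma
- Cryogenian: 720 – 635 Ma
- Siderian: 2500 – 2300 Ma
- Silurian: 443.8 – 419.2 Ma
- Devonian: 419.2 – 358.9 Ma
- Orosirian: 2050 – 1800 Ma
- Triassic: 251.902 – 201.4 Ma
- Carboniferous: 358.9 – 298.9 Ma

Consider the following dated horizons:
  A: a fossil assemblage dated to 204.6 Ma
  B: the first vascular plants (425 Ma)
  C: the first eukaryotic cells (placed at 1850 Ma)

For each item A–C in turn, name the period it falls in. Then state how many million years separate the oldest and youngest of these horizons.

A: 204.6 Ma lies in 251.902–201.4 Ma, so Triassic.
B: 425 Ma lies in 443.8–419.2 Ma, so Silurian.
C: 1850 Ma lies in 2050–1800 Ma, so Orosirian.
Oldest = 1850 Ma, youngest = 204.6 Ma → span 1645.4 Myr.

A — Triassic; B — Silurian; C — Orosirian; span 1645.4 million years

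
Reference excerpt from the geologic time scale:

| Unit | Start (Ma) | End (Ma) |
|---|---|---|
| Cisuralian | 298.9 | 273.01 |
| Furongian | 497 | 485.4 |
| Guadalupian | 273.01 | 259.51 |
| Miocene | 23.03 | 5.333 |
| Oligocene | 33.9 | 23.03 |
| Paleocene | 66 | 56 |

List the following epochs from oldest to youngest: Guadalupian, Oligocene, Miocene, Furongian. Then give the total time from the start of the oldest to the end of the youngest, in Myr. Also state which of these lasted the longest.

From the excerpt: Guadalupian 273.01–259.51; Oligocene 33.9–23.03; Miocene 23.03–5.333; Furongian 497–485.4 (Ma).
Larger Ma is earlier, so the oldest is Furongian and the youngest is Miocene; oldest to youngest: Furongian, Guadalupian, Oligocene, Miocene.
Oldest start 497 minus youngest end 5.333 gives 491.667 Myr overall.
Individual lengths (start − end): Miocene 17.697; Guadalupian 13.5; Furongian 11.6; Oligocene 10.87. The largest is Miocene at 17.697 Myr.

Furongian → Guadalupian → Oligocene → Miocene; total span 491.667 Myr; longest is Miocene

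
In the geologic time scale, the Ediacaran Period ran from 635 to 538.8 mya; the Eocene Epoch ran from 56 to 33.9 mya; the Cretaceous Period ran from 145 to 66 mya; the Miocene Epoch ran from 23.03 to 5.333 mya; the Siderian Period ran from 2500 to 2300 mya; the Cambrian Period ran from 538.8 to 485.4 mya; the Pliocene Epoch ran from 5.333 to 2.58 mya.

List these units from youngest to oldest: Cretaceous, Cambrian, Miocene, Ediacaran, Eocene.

Miocene, Eocene, Cretaceous, Cambrian, Ediacaran

Sorting by start age (ascending Ma, since larger Ma = older): Miocene began 23.03, Eocene began 56, Cretaceous began 145, Cambrian began 538.8, Ediacaran began 635.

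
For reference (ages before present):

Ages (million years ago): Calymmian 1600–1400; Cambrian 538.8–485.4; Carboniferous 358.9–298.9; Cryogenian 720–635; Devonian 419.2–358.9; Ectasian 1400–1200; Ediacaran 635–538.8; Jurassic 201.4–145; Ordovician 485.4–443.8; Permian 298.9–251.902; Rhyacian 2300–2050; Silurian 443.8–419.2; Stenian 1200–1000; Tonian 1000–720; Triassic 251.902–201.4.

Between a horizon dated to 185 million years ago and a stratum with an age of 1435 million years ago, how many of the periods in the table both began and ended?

12

1435 Ma sits inside the Calymmian (1600–1400) and 185 Ma inside the Jurassic (201.4–145); neither of those is wholly between the two dates.
The listed periods lying completely between them are Ectasian, Stenian, Tonian, Cryogenian, Ediacaran, Cambrian, Ordovician, Silurian, Devonian, Carboniferous, Permian, Triassic — 12 in all.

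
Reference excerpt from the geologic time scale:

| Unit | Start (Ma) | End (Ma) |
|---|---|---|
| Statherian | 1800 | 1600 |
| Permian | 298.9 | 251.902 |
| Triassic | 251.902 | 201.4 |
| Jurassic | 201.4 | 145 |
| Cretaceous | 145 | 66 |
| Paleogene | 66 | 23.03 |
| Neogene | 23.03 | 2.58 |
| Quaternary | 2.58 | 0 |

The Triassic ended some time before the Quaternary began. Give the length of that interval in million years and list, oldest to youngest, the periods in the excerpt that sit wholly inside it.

198.82 million years; Jurassic, Cretaceous, Paleogene, Neogene

End of Triassic = 201.4 Ma; start of Quaternary = 2.58 Ma.
Gap = 201.4 − 2.58 = 198.82 Myr.
Periods wholly inside 201.4–2.58 Ma: Jurassic (201.4–145), Cretaceous (145–66), Paleogene (66–23.03), Neogene (23.03–2.58).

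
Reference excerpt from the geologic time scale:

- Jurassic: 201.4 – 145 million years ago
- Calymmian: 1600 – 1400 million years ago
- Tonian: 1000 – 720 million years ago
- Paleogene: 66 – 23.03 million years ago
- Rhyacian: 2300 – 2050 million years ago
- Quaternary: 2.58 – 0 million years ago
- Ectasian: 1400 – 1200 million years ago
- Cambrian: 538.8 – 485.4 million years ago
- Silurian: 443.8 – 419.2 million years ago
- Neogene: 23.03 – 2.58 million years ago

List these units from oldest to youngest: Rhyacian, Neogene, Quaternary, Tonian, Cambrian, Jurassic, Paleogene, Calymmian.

Rhyacian, Calymmian, Tonian, Cambrian, Jurassic, Paleogene, Neogene, Quaternary

The oldest of these is Rhyacian (starts 2300 Ma) and the youngest is Quaternary (ends 0 Ma).
In between, by decreasing start age: Calymmian (1600), Tonian (1000), Cambrian (538.8), Jurassic (201.4), Paleogene (66), Neogene (23.03).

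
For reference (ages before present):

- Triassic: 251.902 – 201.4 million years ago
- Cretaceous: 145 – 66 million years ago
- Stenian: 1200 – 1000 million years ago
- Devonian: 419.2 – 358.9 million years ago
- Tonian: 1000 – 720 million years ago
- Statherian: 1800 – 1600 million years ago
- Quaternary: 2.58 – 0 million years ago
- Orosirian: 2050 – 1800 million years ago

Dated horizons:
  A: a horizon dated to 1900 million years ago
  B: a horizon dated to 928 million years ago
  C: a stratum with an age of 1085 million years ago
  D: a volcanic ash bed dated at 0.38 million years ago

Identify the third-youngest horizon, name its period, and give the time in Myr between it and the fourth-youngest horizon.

C, in the Stenian; 815 million years to A

Sorted youngest-first by Ma: D (0.38), B (928), C (1085), A (1900).
The third youngest is C at 1085 Ma, which lies in 1200–1000 Ma: the Stenian.
The fourth youngest is A at 1900 Ma; separation = |1085 − 1900| = 815 Myr.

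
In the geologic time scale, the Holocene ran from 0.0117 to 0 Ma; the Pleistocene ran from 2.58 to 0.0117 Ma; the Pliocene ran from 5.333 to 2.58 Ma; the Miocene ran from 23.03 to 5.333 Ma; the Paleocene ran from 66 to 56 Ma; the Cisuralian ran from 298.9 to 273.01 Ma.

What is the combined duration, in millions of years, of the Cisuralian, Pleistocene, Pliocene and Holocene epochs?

31.223 million years

Duration is start − end for each: (298.9 − 273.01) + (2.58 − 0.0117) + (5.333 − 2.58) + (0.0117 − 0).
That is 25.89 + 2.5683 + 2.753 + 0.0117, which totals 31.223 million years.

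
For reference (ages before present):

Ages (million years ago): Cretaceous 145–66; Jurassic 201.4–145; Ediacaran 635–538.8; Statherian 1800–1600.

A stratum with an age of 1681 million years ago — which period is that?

1681 Ma lies between 1800 and 1600 Ma, so it falls in the Statherian.

Statherian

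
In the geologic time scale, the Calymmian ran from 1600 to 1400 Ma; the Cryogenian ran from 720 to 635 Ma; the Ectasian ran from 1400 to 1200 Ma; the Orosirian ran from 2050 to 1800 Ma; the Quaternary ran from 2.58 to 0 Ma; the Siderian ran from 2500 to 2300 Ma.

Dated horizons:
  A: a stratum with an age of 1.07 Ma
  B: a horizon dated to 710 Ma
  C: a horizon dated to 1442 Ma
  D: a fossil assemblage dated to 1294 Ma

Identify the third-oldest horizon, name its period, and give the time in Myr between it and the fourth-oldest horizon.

Sorted oldest-first by Ma: C (1442), D (1294), B (710), A (1.07).
The third oldest is B at 710 Ma, which lies in 720–635 Ma: the Cryogenian.
The fourth oldest is A at 1.07 Ma; separation = |710 − 1.07| = 708.93 Myr.

B, in the Cryogenian; 708.93 million years to A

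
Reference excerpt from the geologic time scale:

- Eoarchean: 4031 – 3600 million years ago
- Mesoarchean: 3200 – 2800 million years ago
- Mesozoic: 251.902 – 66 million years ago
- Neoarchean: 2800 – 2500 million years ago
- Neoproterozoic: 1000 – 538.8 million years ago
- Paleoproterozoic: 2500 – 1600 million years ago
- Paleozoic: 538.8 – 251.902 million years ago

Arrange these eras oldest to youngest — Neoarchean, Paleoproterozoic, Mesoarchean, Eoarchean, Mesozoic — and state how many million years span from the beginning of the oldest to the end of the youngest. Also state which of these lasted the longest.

Eoarchean, Mesoarchean, Neoarchean, Paleoproterozoic, Mesozoic; total span 3965 Myr; longest is Paleoproterozoic

From the excerpt: Neoarchean 2800–2500; Paleoproterozoic 2500–1600; Mesoarchean 3200–2800; Eoarchean 4031–3600; Mesozoic 251.902–66 (Ma).
Larger Ma is earlier, so the oldest is Eoarchean and the youngest is Mesozoic; oldest to youngest: Eoarchean, Mesoarchean, Neoarchean, Paleoproterozoic, Mesozoic.
Oldest start 4031 minus youngest end 66 gives 3965 Myr overall.
Individual lengths (start − end): Paleoproterozoic 900; Mesoarchean 400; Neoarchean 300; Mesozoic 185.902; Eoarchean 431. The largest is Paleoproterozoic at 900 Myr.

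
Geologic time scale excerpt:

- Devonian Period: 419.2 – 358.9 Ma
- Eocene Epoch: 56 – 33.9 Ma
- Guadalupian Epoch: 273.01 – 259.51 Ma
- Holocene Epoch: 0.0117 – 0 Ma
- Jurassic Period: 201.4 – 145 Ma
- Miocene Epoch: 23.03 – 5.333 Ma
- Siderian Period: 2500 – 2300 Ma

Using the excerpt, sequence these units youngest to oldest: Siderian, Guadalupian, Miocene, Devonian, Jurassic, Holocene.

Read off each span (Ma): Siderian 2500–2300; Guadalupian 273.01–259.51; Miocene 23.03–5.333; Devonian 419.2–358.9; Jurassic 201.4–145; Holocene 0.0117–0.
Larger Ma is older, so oldest→youngest is Siderian, Devonian, Guadalupian, Jurassic, Miocene, Holocene; reverse it for youngest→oldest.

Holocene, Miocene, Jurassic, Guadalupian, Devonian, Siderian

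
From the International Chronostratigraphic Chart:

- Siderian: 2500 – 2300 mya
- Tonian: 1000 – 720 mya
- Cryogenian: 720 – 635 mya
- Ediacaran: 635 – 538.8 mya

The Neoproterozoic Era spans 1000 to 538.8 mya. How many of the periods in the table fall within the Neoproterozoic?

3

Periods inside 1000–538.8 Ma: Tonian, Cryogenian, Ediacaran — 3 in total.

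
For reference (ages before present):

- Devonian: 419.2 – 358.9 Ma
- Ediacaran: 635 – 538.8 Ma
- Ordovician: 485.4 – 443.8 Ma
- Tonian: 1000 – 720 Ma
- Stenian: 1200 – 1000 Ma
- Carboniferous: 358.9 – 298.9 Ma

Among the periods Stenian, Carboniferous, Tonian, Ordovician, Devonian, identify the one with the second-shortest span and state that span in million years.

Carboniferous, 60 million years

Start − end for each: Stenian 1200 − 1000 = 200; Carboniferous 358.9 − 298.9 = 60; Tonian 1000 − 720 = 280; Ordovician 485.4 − 443.8 = 41.6; Devonian 419.2 − 358.9 = 60.3.
Ranking these from shortest: Ordovician < Carboniferous < Devonian < Stenian < Tonian.
Position 2 in that ranking is Carboniferous, which lasted 60 Myr.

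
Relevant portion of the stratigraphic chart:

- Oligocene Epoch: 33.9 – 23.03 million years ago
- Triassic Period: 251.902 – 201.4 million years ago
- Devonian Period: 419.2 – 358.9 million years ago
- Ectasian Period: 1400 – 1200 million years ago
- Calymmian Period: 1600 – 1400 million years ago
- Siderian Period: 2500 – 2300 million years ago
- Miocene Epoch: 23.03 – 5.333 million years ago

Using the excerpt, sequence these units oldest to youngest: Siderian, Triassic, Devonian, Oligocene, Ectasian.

Read off each span (Ma): Siderian 2500–2300; Triassic 251.902–201.4; Devonian 419.2–358.9; Oligocene 33.9–23.03; Ectasian 1400–1200.
Larger Ma is older, so oldest→youngest is Siderian, Ectasian, Devonian, Triassic, Oligocene.

Siderian, Ectasian, Devonian, Triassic, Oligocene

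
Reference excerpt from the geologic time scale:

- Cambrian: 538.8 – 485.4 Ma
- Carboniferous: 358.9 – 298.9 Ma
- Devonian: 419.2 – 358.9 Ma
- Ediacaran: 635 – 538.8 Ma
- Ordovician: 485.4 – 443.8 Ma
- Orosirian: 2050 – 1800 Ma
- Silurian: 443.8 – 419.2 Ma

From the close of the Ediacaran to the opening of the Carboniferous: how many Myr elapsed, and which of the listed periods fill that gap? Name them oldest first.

179.9 million years; Cambrian, Ordovician, Silurian, Devonian

The Ediacaran closes at 538.8 Ma and the Carboniferous opens at 358.9 Ma, so the interval is 538.8 − 358.9 = 179.9 Myr.
A period fits inside if it starts at or after 538.8 Ma and ends at or before 358.9 Ma; oldest first that gives Cambrian, Ordovician, Silurian, Devonian.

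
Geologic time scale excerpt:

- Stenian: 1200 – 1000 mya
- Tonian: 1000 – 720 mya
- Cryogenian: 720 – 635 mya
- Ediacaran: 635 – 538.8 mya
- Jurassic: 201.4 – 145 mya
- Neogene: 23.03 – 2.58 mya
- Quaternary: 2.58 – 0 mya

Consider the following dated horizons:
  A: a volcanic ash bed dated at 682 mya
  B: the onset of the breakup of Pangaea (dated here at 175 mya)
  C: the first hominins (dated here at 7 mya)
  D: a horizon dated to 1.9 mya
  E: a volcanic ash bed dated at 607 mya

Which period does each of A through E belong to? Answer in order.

Match each age against the start–end ranges in the excerpt: A = 682 Ma → Cryogenian (720–635); B = 175 Ma → Jurassic (201.4–145); C = 7 Ma → Neogene (23.03–2.58); D = 1.9 Ma → Quaternary (2.58–0); E = 607 Ma → Ediacaran (635–538.8).

A — Cryogenian; B — Jurassic; C — Neogene; D — Quaternary; E — Ediacaran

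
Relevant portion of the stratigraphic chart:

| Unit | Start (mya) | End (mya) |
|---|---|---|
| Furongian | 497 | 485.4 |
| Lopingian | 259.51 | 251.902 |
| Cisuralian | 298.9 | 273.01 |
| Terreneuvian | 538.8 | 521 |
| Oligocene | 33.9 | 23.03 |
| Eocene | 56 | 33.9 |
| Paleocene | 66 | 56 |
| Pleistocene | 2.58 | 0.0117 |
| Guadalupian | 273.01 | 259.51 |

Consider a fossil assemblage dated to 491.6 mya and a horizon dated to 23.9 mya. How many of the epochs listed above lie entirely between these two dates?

5

The older date is 491.6 Ma and the younger is 23.9 Ma.
Epochs with start < 491.6 and end > 23.9 Ma: Cisuralian (298.9–273.01), Guadalupian (273.01–259.51), Lopingian (259.51–251.902), Paleocene (66–56), Eocene (56–33.9).
That is 5 complete epochs.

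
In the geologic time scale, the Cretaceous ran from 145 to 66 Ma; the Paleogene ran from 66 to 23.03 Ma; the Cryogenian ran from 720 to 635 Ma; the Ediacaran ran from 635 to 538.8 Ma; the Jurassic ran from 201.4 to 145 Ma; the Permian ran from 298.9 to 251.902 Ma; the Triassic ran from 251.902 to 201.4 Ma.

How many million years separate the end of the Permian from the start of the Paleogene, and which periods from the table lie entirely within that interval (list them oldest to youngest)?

185.902 million years; Triassic, Jurassic, Cretaceous

End of Permian = 251.902 Ma; start of Paleogene = 66 Ma.
Gap = 251.902 − 66 = 185.902 Myr.
Periods wholly inside 251.902–66 Ma: Triassic (251.902–201.4), Jurassic (201.4–145), Cretaceous (145–66).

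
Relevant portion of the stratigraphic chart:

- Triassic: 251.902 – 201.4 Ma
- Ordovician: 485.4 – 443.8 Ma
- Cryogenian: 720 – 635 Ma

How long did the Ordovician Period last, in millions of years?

41.6 million years

485.4 − 443.8 = 41.6 million years.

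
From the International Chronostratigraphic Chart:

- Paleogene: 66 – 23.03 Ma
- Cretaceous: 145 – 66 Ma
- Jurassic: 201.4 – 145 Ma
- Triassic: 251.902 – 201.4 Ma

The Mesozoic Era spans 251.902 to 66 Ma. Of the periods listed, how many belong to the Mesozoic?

Periods inside 251.902–66 Ma: Triassic, Jurassic, Cretaceous — 3 in total.

3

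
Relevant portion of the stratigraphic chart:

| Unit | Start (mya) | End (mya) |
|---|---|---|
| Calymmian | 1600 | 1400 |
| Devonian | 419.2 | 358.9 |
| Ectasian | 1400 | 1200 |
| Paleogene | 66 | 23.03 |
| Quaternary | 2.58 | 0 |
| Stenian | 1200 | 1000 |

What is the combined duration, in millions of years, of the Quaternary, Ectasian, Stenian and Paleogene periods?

445.55 million years

Duration is start − end for each: (2.58 − 0) + (1400 − 1200) + (1200 − 1000) + (66 − 23.03).
That is 2.58 + 200 + 200 + 42.97, which totals 445.55 million years.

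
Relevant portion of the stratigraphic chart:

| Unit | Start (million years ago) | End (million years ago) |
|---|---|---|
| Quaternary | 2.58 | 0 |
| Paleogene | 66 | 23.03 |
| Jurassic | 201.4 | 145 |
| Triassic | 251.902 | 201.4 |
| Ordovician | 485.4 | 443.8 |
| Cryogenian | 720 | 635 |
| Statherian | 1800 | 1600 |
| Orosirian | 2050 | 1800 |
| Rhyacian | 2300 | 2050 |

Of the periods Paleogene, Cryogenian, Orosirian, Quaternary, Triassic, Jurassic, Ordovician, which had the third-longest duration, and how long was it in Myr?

Durations: Paleogene 42.97; Cryogenian 85; Orosirian 250; Quaternary 2.58; Triassic 50.502; Jurassic 56.4; Ordovician 41.6 Myr.
Sorted longest-first: Orosirian (250), Cryogenian (85), Jurassic (56.4), Triassic (50.502), Paleogene (42.97), Ordovician (41.6), Quaternary (2.58).
The third longest is Jurassic at 56.4 Myr.

Jurassic, 56.4 million years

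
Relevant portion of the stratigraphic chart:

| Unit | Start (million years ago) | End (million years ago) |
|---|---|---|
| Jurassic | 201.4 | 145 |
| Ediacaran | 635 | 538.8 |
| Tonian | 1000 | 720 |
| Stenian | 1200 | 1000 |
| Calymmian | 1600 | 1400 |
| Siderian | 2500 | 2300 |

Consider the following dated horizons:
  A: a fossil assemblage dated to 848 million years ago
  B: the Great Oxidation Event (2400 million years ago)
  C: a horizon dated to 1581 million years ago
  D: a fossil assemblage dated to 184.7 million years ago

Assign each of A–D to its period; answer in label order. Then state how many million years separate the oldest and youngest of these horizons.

A — Tonian; B — Siderian; C — Calymmian; D — Jurassic; span 2215.3 million years

A: 848 Ma lies in 1000–720 Ma, so Tonian.
B: 2400 Ma lies in 2500–2300 Ma, so Siderian.
C: 1581 Ma lies in 1600–1400 Ma, so Calymmian.
D: 184.7 Ma lies in 201.4–145 Ma, so Jurassic.
Oldest = 2400 Ma, youngest = 184.7 Ma → span 2215.3 Myr.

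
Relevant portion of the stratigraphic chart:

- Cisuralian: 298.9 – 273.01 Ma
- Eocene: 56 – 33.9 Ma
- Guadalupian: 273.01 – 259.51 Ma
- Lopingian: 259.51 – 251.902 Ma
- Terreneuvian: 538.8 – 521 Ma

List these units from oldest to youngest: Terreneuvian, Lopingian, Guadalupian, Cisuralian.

Terreneuvian → Cisuralian → Guadalupian → Lopingian

Read off each span (Ma): Terreneuvian 538.8–521; Lopingian 259.51–251.902; Guadalupian 273.01–259.51; Cisuralian 298.9–273.01.
Larger Ma is older, so oldest→youngest is Terreneuvian, Cisuralian, Guadalupian, Lopingian.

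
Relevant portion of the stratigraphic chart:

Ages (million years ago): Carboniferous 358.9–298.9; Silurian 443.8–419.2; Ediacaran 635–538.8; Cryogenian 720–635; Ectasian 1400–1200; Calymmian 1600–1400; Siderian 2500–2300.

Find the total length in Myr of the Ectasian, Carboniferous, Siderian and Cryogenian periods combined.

Each duration: Ectasian = 200; Carboniferous = 60; Siderian = 200; Cryogenian = 85.
Sum: 200 + 60 + 200 + 85 = 545 Myr.

545 million years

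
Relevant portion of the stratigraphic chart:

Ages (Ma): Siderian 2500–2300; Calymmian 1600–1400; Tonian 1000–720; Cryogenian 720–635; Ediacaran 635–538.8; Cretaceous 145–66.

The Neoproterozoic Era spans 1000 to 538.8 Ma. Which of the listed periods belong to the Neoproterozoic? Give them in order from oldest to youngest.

Tonian, Cryogenian, Ediacaran

Periods with both bounds inside 1000–538.8 Ma: Tonian (1000–720), Cryogenian (720–635), Ediacaran (635–538.8).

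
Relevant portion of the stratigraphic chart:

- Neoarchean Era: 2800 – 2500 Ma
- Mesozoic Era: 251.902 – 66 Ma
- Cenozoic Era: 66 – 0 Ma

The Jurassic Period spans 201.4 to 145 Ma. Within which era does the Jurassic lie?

Mesozoic

The Jurassic (201.4–145 Ma) lies entirely within 251.902–66 Ma, the Mesozoic Era.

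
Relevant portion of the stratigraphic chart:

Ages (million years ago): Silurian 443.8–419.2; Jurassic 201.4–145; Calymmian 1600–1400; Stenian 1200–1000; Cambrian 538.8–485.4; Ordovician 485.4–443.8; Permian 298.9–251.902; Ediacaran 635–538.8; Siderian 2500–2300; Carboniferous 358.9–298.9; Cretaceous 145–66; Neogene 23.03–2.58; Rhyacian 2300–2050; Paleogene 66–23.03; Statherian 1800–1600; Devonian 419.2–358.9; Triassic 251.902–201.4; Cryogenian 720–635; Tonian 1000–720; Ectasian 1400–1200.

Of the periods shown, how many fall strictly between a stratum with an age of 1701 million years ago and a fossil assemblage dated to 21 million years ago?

16

1701 Ma sits inside the Statherian (1800–1600) and 21 Ma inside the Neogene (23.03–2.58); neither of those is wholly between the two dates.
The listed periods lying completely between them are Calymmian, Ectasian, Stenian, Tonian, Cryogenian, Ediacaran, Cambrian, Ordovician, Silurian, Devonian, Carboniferous, Permian, Triassic, Jurassic, Cretaceous, Paleogene — 16 in all.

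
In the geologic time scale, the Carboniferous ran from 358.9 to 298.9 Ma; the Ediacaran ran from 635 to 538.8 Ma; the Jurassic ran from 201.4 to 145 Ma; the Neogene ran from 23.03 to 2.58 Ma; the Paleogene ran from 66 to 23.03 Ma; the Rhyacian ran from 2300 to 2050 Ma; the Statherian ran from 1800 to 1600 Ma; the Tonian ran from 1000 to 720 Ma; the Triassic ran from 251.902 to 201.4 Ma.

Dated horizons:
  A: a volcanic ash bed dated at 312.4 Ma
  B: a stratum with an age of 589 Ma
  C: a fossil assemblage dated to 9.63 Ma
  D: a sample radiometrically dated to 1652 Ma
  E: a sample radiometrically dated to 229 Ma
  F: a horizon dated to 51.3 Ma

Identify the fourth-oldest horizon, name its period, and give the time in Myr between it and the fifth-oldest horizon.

E, in the Triassic; 177.7 million years to F

Larger Ma means older, so oldest first: D 1652 > B 589 > A 312.4 > E 229 > F 51.3 > C 9.63.
Counting 4 along gives E (229 Ma); the excerpt puts that inside the Triassic, 251.902–201.4 Ma.
Next in line is F (51.3 Ma), and 229 − 51.3 = 177.7 Myr.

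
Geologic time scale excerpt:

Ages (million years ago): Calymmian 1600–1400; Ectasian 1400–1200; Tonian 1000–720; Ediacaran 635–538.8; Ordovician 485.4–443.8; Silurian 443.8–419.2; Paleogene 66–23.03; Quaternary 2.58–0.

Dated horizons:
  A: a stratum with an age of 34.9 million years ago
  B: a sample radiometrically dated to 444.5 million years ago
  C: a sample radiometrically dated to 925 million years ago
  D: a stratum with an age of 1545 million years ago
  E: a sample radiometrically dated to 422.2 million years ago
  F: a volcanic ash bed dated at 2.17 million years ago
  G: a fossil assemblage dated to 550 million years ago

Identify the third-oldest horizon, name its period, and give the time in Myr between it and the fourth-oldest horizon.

Larger Ma means older, so oldest first: D 1545 > C 925 > G 550 > B 444.5 > E 422.2 > A 34.9 > F 2.17.
Counting 3 along gives G (550 Ma); the excerpt puts that inside the Ediacaran, 635–538.8 Ma.
Next in line is B (444.5 Ma), and 550 − 444.5 = 105.5 Myr.

G, in the Ediacaran; 105.5 million years to B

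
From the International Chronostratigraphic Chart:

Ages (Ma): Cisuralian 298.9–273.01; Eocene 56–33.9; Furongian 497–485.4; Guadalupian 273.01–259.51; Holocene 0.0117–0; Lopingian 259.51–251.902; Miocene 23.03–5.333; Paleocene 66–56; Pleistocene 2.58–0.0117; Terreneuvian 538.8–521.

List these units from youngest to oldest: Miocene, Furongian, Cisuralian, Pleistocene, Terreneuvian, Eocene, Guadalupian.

Sorting by start age (ascending Ma, since larger Ma = older): Pleistocene start 2.58, Miocene start 23.03, Eocene start 56, Guadalupian start 273.01, Cisuralian start 298.9, Furongian start 497, Terreneuvian start 538.8.

Pleistocene → Miocene → Eocene → Guadalupian → Cisuralian → Furongian → Terreneuvian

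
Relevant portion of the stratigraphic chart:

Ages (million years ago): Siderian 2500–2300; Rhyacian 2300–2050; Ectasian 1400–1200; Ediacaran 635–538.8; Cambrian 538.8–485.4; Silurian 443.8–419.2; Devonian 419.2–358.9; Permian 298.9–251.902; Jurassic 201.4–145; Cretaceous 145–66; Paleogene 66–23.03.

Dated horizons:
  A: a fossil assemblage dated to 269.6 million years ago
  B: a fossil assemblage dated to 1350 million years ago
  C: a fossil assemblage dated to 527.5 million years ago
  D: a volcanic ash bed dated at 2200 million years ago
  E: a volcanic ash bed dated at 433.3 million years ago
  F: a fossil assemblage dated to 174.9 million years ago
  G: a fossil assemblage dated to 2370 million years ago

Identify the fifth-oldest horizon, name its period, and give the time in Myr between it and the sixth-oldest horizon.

E, in the Silurian; 163.7 million years to A

Sorted oldest-first by Ma: G (2370), D (2200), B (1350), C (527.5), E (433.3), A (269.6), F (174.9).
The fifth oldest is E at 433.3 Ma, which lies in 443.8–419.2 Ma: the Silurian.
The sixth oldest is A at 269.6 Ma; separation = |433.3 − 269.6| = 163.7 Myr.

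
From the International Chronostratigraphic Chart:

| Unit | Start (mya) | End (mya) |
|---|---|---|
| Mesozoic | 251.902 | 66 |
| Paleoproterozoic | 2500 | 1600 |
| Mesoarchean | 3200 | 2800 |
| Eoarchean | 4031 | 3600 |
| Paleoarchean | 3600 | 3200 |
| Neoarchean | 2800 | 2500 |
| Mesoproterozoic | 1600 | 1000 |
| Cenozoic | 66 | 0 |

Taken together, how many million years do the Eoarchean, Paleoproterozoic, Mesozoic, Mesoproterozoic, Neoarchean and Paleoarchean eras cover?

Each duration: Eoarchean = 431; Paleoproterozoic = 900; Mesozoic = 185.902; Mesoproterozoic = 600; Neoarchean = 300; Paleoarchean = 400.
Sum: 431 + 900 + 185.902 + 600 + 300 + 400 = 2816.902 Myr.

2816.902 million years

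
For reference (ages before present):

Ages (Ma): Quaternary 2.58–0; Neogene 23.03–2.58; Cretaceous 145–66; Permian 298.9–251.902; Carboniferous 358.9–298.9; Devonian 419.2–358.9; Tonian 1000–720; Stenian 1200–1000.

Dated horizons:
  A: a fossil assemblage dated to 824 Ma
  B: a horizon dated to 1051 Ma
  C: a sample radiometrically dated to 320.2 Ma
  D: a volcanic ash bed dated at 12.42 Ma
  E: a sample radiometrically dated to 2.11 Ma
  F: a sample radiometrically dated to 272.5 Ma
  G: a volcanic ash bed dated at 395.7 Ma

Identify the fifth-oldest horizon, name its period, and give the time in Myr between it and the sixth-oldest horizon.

F, in the Permian; 260.08 million years to D

Larger Ma means older, so oldest first: B 1051 > A 824 > G 395.7 > C 320.2 > F 272.5 > D 12.42 > E 2.11.
Counting 5 along gives F (272.5 Ma); the excerpt puts that inside the Permian, 298.9–251.902 Ma.
Next in line is D (12.42 Ma), and 272.5 − 12.42 = 260.08 Myr.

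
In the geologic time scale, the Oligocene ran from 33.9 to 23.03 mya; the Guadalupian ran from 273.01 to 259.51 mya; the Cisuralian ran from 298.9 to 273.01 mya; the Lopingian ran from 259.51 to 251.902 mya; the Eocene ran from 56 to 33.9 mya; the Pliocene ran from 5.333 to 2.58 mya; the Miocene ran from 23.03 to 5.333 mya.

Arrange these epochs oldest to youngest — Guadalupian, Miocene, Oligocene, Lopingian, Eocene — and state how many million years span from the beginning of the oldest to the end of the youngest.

Start ages (Ma): Guadalupian 273.01, Lopingian 259.51, Eocene 56, Oligocene 33.9, Miocene 23.03.
Ordered oldest to youngest: Guadalupian, Lopingian, Eocene, Oligocene, Miocene.
Span = 273.01 − 5.333 = 267.677 Myr.

Guadalupian, Lopingian, Eocene, Oligocene, Miocene; total span 267.677 Myr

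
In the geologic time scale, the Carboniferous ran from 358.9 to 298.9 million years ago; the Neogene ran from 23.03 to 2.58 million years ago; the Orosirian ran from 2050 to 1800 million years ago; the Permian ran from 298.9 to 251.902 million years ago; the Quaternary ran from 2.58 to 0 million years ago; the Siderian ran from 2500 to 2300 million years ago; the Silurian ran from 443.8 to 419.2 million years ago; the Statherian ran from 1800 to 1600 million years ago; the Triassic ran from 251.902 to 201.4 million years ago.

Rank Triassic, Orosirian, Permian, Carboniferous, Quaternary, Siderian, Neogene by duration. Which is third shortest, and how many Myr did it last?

Start − end for each: Triassic 251.902 − 201.4 = 50.502; Orosirian 2050 − 1800 = 250; Permian 298.9 − 251.902 = 46.998; Carboniferous 358.9 − 298.9 = 60; Quaternary 2.58 − 0 = 2.58; Siderian 2500 − 2300 = 200; Neogene 23.03 − 2.58 = 20.45.
Ranking these from shortest: Quaternary < Neogene < Permian < Triassic < Carboniferous < Siderian < Orosirian.
Position 3 in that ranking is Permian, which lasted 46.998 Myr.

Permian, 46.998 million years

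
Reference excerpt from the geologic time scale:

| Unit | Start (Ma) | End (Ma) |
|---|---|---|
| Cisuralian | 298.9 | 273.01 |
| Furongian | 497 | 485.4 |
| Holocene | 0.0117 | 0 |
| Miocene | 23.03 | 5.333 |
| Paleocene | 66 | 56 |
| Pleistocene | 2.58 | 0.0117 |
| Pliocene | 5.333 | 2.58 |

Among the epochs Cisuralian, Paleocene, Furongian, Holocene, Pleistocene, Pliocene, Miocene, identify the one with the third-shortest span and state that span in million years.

Pliocene, 2.753 million years

Start − end for each: Cisuralian 298.9 − 273.01 = 25.89; Paleocene 66 − 56 = 10; Furongian 497 − 485.4 = 11.6; Holocene 0.0117 − 0 = 0.0117; Pleistocene 2.58 − 0.0117 = 2.5683; Pliocene 5.333 − 2.58 = 2.753; Miocene 23.03 − 5.333 = 17.697.
Ranking these from shortest: Holocene < Pleistocene < Pliocene < Paleocene < Furongian < Miocene < Cisuralian.
Position 3 in that ranking is Pliocene, which lasted 2.753 Myr.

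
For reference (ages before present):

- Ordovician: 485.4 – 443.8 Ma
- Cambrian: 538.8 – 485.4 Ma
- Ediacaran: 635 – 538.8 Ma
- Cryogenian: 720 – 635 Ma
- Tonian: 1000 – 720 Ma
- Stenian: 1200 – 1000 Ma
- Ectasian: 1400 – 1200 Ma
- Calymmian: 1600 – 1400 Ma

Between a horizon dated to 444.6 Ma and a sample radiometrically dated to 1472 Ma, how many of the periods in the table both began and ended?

1472 Ma sits inside the Calymmian (1600–1400) and 444.6 Ma inside the Ordovician (485.4–443.8); neither of those is wholly between the two dates.
The listed periods lying completely between them are Ectasian, Stenian, Tonian, Cryogenian, Ediacaran, Cambrian — 6 in all.

6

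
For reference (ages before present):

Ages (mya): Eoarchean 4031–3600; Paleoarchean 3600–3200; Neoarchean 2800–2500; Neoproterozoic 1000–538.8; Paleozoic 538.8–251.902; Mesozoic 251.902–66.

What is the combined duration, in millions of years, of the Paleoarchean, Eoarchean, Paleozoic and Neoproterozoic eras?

Each duration: Paleoarchean = 400; Eoarchean = 431; Paleozoic = 286.898; Neoproterozoic = 461.2.
Sum: 400 + 431 + 286.898 + 461.2 = 1579.098 Myr.

1579.098 million years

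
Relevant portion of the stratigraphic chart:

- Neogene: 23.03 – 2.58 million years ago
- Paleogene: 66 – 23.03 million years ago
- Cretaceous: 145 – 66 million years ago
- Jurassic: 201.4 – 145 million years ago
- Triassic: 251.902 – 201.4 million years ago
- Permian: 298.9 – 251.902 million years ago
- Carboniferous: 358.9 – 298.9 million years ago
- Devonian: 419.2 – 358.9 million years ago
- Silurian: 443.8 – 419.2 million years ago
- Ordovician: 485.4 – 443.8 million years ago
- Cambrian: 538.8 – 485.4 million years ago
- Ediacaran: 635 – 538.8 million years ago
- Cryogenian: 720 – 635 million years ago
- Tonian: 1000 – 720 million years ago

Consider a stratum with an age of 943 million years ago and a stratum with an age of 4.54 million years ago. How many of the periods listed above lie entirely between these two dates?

12

943 Ma sits inside the Tonian (1000–720) and 4.54 Ma inside the Neogene (23.03–2.58); neither of those is wholly between the two dates.
The listed periods lying completely between them are Cryogenian, Ediacaran, Cambrian, Ordovician, Silurian, Devonian, Carboniferous, Permian, Triassic, Jurassic, Cretaceous, Paleogene — 12 in all.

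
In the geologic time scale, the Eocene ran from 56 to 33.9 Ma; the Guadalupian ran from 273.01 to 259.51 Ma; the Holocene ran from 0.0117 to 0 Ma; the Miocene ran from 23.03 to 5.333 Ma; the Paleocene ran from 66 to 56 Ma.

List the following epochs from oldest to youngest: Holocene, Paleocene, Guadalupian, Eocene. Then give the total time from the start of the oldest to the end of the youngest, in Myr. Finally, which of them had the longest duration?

Start ages (Ma): Guadalupian 273.01, Paleocene 66, Eocene 56, Holocene 0.0117.
Ordered oldest to youngest: Guadalupian, Paleocene, Eocene, Holocene.
Span = 273.01 − 0 = 273.01 Myr.
Durations: Eocene 22.1, Paleocene 10, Guadalupian 13.5, Holocene 0.0117 → longest is Eocene (22.1 Myr).

Guadalupian → Paleocene → Eocene → Holocene; total span 273.01 Myr; longest is Eocene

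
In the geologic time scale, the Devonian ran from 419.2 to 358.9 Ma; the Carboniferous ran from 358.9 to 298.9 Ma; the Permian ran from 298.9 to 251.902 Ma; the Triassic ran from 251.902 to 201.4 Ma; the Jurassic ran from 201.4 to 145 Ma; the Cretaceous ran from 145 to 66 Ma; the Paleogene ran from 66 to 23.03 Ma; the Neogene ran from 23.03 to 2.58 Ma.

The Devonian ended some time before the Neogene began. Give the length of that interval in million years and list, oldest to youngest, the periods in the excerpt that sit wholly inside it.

The Devonian closes at 358.9 Ma and the Neogene opens at 23.03 Ma, so the interval is 358.9 − 23.03 = 335.87 Myr.
A period fits inside if it starts at or after 358.9 Ma and ends at or before 23.03 Ma; oldest first that gives Carboniferous, Permian, Triassic, Jurassic, Cretaceous, Paleogene.

335.87 million years; Carboniferous, Permian, Triassic, Jurassic, Cretaceous, Paleogene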